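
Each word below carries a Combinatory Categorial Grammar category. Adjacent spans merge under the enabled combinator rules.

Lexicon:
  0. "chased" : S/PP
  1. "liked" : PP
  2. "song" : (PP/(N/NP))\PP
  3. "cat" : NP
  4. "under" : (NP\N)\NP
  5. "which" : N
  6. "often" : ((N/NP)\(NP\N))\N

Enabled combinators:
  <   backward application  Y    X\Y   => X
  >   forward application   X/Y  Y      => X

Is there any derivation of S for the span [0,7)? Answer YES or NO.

YES

[0,7] S   >
  [0,1] "chased" : S/PP
  [1,7] PP   >
    [1,3] PP/(N/NP)   <
      [1,2] "liked" : PP
      [2,3] "song" : (PP/(N/NP))\PP
    [3,7] N/NP   <
      [3,5] NP\N   <
        [3,4] "cat" : NP
        [4,5] "under" : (NP\N)\NP
      [5,7] (N/NP)\(NP\N)   <
        [5,6] "which" : N
        [6,7] "often" : ((N/NP)\(NP\N))\N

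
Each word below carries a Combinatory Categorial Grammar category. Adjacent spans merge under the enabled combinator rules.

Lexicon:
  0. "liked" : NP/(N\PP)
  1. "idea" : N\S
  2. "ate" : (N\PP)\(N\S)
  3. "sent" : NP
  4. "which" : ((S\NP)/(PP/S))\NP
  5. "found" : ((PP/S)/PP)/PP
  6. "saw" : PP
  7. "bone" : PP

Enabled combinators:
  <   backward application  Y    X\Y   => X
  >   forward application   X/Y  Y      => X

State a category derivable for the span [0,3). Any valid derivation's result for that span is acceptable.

NP

[0,8] S   <
  [0,3] NP   >
    [0,1] "liked" : NP/(N\PP)
    [1,3] N\PP   <
      [1,2] "idea" : N\S
      [2,3] "ate" : (N\PP)\(N\S)
  [3,8] S\NP   >
    [3,5] (S\NP)/(PP/S)   <
      [3,4] "sent" : NP
      [4,5] "which" : ((S\NP)/(PP/S))\NP
    [5,8] PP/S   >
      [5,7] (PP/S)/PP   >
        [5,6] "found" : ((PP/S)/PP)/PP
        [6,7] "saw" : PP
      [7,8] "bone" : PP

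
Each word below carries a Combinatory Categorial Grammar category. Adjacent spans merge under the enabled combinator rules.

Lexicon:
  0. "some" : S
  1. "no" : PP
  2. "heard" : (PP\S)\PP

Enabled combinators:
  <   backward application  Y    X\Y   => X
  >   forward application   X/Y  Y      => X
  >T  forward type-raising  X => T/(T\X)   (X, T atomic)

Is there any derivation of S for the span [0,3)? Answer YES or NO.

S PP (PP\S)\PP
CKY chart[0,3] = {N/(N\PP), NP/(NP\PP), PP, PP/(PP\PP), S/(S\PP)}; S ∉ chart

NO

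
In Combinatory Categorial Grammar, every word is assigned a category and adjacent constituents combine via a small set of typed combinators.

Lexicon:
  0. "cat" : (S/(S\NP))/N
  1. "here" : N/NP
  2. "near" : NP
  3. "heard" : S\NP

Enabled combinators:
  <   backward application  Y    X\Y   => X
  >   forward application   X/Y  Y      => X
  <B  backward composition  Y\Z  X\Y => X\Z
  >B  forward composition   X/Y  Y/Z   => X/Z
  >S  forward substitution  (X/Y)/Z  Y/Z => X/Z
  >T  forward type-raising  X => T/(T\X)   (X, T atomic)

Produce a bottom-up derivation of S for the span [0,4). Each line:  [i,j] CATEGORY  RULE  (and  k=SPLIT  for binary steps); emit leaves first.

[0,4] S   >
  [0,3] S/(S\NP)   >
    [0,1] "cat" : (S/(S\NP))/N
    [1,3] N   >
      [1,2] "here" : N/NP
      [2,3] "near" : NP
  [3,4] "heard" : S\NP

[0,1] (S/(S\NP))/N  lex  "cat"
[1,2] N/NP  lex  "here"
[2,3] NP  lex  "near"
[1,3] N  >  k=2
[0,3] S/(S\NP)  >  k=1
[3,4] S\NP  lex  "heard"
[0,4] S  >  k=3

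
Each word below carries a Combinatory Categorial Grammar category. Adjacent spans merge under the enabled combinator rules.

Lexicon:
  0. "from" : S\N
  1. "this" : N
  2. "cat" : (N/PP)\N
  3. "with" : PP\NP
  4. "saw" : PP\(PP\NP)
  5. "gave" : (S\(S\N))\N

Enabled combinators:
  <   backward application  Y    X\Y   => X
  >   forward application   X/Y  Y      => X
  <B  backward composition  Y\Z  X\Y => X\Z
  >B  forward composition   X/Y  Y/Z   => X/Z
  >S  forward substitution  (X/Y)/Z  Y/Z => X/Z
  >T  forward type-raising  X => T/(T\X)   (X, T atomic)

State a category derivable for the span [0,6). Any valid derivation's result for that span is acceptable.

[0,6] S   <
  [0,1] "from" : S\N
  [1,6] S\(S\N)   <
    [1,5] N   >
      [1,3] N/PP   <
        [1,2] "this" : N
        [2,3] "cat" : (N/PP)\N
      [3,5] PP   <
        [3,4] "with" : PP\NP
        [4,5] "saw" : PP\(PP\NP)
    [5,6] "gave" : (S\(S\N))\N

S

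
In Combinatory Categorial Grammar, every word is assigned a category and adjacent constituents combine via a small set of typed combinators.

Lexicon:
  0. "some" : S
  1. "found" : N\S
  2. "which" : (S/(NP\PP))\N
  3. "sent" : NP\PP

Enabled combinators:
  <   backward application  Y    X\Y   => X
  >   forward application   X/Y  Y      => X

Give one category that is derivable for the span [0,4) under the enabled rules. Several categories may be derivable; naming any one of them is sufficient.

S

[0,4] S   >
  [0,3] S/(NP\PP)   <
    [0,2] N   <
      [0,1] "some" : S
      [1,2] "found" : N\S
    [2,3] "which" : (S/(NP\PP))\N
  [3,4] "sent" : NP\PP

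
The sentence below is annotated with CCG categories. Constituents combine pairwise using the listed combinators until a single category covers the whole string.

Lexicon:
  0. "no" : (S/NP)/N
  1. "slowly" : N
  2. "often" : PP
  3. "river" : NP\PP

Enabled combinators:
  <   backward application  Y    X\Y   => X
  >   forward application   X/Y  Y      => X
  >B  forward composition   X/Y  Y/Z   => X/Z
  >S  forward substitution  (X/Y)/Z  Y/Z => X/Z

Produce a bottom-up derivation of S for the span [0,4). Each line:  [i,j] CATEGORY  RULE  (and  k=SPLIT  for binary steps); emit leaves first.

[0,1] (S/NP)/N  lex  "no"
[1,2] N  lex  "slowly"
[0,2] S/NP  >  k=1
[2,3] PP  lex  "often"
[3,4] NP\PP  lex  "river"
[2,4] NP  <  k=3
[0,4] S  >  k=2

[0,4] S   >
  [0,2] S/NP   >
    [0,1] "no" : (S/NP)/N
    [1,2] "slowly" : N
  [2,4] NP   <
    [2,3] "often" : PP
    [3,4] "river" : NP\PP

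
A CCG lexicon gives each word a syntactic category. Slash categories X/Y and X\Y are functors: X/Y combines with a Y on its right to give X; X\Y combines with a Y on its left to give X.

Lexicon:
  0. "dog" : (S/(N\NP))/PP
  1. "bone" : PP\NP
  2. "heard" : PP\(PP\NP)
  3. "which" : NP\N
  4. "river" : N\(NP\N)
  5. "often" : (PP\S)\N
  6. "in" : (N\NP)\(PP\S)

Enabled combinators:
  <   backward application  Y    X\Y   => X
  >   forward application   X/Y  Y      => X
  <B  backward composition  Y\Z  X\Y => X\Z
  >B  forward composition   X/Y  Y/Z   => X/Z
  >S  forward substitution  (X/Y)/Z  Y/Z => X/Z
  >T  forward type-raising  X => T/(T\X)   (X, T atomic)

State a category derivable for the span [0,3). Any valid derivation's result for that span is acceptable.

[0,7] S   >
  [0,3] S/(N\NP)   >
    [0,1] "dog" : (S/(N\NP))/PP
    [1,3] PP   <
      [1,2] "bone" : PP\NP
      [2,3] "heard" : PP\(PP\NP)
  [3,7] N\NP   <
    [3,6] PP\S   <
      [3,5] N   <
        [3,4] "which" : NP\N
        [4,5] "river" : N\(NP\N)
      [5,6] "often" : (PP\S)\N
    [6,7] "in" : (N\NP)\(PP\S)

S/(N\NP)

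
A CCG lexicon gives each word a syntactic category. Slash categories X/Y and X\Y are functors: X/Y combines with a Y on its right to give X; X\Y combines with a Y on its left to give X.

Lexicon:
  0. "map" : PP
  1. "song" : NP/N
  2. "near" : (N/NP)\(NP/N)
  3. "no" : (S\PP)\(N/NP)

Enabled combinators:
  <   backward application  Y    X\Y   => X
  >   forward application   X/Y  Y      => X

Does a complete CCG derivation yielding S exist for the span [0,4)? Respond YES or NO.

[0,4] S   <
  [0,1] "map" : PP
  [1,4] S\PP   <
    [1,3] N/NP   <
      [1,2] "song" : NP/N
      [2,3] "near" : (N/NP)\(NP/N)
    [3,4] "no" : (S\PP)\(N/NP)

YES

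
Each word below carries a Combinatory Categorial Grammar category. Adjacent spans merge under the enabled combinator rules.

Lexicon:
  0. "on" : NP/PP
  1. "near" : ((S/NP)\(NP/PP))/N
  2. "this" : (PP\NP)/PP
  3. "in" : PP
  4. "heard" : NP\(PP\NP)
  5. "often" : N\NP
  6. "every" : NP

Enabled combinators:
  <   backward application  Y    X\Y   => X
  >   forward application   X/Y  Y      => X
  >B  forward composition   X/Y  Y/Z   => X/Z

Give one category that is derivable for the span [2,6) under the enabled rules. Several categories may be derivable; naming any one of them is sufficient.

N

[0,7] S   >
  [0,6] S/NP   <
    [0,1] "on" : NP/PP
    [1,6] (S/NP)\(NP/PP)   >
      [1,2] "near" : ((S/NP)\(NP/PP))/N
      [2,6] N   <
        [2,5] NP   <
          [2,4] PP\NP   >
            [2,3] "this" : (PP\NP)/PP
            [3,4] "in" : PP
          [4,5] "heard" : NP\(PP\NP)
        [5,6] "often" : N\NP
  [6,7] "every" : NP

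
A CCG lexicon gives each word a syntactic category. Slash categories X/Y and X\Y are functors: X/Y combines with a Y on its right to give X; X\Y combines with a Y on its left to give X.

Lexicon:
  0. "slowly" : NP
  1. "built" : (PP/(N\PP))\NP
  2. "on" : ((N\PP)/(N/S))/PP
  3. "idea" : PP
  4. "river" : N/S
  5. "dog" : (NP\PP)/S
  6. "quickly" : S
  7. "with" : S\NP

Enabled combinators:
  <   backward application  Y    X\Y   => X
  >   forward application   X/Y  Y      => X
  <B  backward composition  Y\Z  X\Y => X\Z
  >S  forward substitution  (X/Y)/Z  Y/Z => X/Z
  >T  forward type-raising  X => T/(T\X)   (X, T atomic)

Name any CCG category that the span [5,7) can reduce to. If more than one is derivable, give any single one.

NP\PP

[0,8] S   <
  [0,7] NP   <
    [0,5] PP   >
      [0,2] PP/(N\PP)   <
        [0,1] "slowly" : NP
        [1,2] "built" : (PP/(N\PP))\NP
      [2,5] N\PP   >
        [2,4] (N\PP)/(N/S)   >
          [2,3] "on" : ((N\PP)/(N/S))/PP
          [3,4] "idea" : PP
        [4,5] "river" : N/S
    [5,7] NP\PP   >
      [5,6] "dog" : (NP\PP)/S
      [6,7] "quickly" : S
  [7,8] "with" : S\NP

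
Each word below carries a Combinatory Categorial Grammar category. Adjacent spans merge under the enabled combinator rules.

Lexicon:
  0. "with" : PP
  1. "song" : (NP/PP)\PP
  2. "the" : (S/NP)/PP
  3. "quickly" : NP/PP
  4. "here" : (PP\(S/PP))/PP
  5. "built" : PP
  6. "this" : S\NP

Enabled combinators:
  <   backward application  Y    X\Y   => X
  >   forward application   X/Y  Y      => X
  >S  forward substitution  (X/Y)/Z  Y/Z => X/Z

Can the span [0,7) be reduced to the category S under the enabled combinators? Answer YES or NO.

YES

[0,7] S   <
  [0,6] NP   >
    [0,2] NP/PP   <
      [0,1] "with" : PP
      [1,2] "song" : (NP/PP)\PP
    [2,6] PP   <
      [2,4] S/PP   >S
        [2,3] "the" : (S/NP)/PP
        [3,4] "quickly" : NP/PP
      [4,6] PP\(S/PP)   >
        [4,5] "here" : (PP\(S/PP))/PP
        [5,6] "built" : PP
  [6,7] "this" : S\NP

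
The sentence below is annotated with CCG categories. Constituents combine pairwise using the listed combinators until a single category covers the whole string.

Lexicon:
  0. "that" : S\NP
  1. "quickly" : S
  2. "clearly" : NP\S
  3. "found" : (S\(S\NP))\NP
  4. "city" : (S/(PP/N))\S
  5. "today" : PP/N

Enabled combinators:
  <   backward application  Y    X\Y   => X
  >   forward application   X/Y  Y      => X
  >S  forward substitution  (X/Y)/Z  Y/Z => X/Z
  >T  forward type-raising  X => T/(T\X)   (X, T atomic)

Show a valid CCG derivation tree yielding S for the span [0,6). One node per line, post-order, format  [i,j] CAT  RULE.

[0,6] S   >
  [0,5] S/(PP/N)   <
    [0,4] S   <
      [0,1] "that" : S\NP
      [1,4] S\(S\NP)   <
        [1,3] NP   >
          [1,2] NP/(NP\S)   >T
            [1,2] "quickly" : S
          [2,3] "clearly" : NP\S
        [3,4] "found" : (S\(S\NP))\NP
    [4,5] "city" : (S/(PP/N))\S
  [5,6] "today" : PP/N

[0,1] S\NP  lex  "that"
[1,2] S  lex  "quickly"
[1,2] NP/(NP\S)  >T
[2,3] NP\S  lex  "clearly"
[1,3] NP  >  k=2
[3,4] (S\(S\NP))\NP  lex  "found"
[1,4] S\(S\NP)  <  k=3
[0,4] S  <  k=1
[4,5] (S/(PP/N))\S  lex  "city"
[0,5] S/(PP/N)  <  k=4
[5,6] PP/N  lex  "today"
[0,6] S  >  k=5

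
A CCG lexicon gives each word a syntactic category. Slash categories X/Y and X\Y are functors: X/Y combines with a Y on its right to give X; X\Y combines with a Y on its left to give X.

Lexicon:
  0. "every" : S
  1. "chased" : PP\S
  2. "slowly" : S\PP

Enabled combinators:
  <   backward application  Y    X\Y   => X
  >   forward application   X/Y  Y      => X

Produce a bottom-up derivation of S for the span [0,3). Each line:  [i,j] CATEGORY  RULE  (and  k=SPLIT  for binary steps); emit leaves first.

[0,1] S  lex  "every"
[1,2] PP\S  lex  "chased"
[0,2] PP  <  k=1
[2,3] S\PP  lex  "slowly"
[0,3] S  <  k=2

[0,3] S   <
  [0,2] PP   <
    [0,1] "every" : S
    [1,2] "chased" : PP\S
  [2,3] "slowly" : S\PP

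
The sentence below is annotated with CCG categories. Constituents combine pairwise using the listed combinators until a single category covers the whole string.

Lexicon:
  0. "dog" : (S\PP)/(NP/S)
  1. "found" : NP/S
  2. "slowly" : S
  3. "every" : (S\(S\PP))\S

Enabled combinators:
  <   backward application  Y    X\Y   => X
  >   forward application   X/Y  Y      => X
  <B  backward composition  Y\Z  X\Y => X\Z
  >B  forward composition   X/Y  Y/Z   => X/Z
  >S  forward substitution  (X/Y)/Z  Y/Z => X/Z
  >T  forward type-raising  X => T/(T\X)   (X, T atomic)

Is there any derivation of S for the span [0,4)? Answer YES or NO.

YES

[0,4] S   <
  [0,2] S\PP   >
    [0,1] "dog" : (S\PP)/(NP/S)
    [1,2] "found" : NP/S
  [2,4] S\(S\PP)   <
    [2,3] "slowly" : S
    [3,4] "every" : (S\(S\PP))\S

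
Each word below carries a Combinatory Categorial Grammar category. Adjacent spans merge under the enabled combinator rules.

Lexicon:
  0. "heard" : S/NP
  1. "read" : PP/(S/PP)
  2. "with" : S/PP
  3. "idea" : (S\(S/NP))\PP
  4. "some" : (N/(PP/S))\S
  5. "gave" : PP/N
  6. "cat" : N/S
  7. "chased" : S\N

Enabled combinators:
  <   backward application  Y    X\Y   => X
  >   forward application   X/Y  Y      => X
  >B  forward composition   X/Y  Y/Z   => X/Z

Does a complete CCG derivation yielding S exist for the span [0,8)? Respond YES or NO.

YES

[0,8] S   <
  [0,7] N   >
    [0,5] N/(PP/S)   <
      [0,4] S   <
        [0,1] "heard" : S/NP
        [1,4] S\(S/NP)   <
          [1,3] PP   >
            [1,2] "read" : PP/(S/PP)
            [2,3] "with" : S/PP
          [3,4] "idea" : (S\(S/NP))\PP
      [4,5] "some" : (N/(PP/S))\S
    [5,7] PP/S   >B
      [5,6] "gave" : PP/N
      [6,7] "cat" : N/S
  [7,8] "chased" : S\N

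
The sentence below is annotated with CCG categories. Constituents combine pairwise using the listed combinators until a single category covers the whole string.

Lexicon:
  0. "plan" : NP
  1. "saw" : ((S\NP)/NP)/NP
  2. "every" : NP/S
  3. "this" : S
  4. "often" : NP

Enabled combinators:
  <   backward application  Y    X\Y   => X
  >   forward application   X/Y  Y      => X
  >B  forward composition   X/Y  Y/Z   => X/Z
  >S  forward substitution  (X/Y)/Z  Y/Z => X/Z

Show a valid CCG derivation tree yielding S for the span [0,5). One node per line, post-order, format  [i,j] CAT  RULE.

[0,1] NP  lex  "plan"
[1,2] ((S\NP)/NP)/NP  lex  "saw"
[2,3] NP/S  lex  "every"
[3,4] S  lex  "this"
[2,4] NP  >  k=3
[1,4] (S\NP)/NP  >  k=2
[4,5] NP  lex  "often"
[1,5] S\NP  >  k=4
[0,5] S  <  k=1

[0,5] S   <
  [0,1] "plan" : NP
  [1,5] S\NP   >
    [1,4] (S\NP)/NP   >
      [1,2] "saw" : ((S\NP)/NP)/NP
      [2,4] NP   >
        [2,3] "every" : NP/S
        [3,4] "this" : S
    [4,5] "often" : NP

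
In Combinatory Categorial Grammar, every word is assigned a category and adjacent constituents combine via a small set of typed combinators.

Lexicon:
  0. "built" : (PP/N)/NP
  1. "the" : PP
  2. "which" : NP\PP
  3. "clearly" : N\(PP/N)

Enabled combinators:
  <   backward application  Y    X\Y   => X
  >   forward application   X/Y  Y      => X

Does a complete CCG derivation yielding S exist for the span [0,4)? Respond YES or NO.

NO

(PP/N)/NP PP NP\PP N\(PP/N)
CKY chart[0,4] = {N}; S ∉ chart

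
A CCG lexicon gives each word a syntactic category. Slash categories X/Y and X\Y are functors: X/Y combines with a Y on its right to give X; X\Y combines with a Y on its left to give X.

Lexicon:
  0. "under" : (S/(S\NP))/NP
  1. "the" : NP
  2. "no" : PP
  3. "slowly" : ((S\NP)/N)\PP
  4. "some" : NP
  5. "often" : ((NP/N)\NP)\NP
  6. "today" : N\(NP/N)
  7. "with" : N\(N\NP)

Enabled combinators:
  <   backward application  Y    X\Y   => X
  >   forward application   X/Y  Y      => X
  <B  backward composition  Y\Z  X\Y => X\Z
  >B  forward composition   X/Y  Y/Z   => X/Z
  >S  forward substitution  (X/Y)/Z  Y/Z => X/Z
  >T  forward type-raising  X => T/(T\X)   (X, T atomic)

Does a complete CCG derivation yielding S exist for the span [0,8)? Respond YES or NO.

[0,8] S   >
  [0,2] S/(S\NP)   >
    [0,1] "under" : (S/(S\NP))/NP
    [1,2] "the" : NP
  [2,8] S\NP   >
    [2,4] (S\NP)/N   <
      [2,3] "no" : PP
      [3,4] "slowly" : ((S\NP)/N)\PP
    [4,8] N   <
      [4,7] N\NP   <B
        [4,6] (NP/N)\NP   <
          [4,5] "some" : NP
          [5,6] "often" : ((NP/N)\NP)\NP
        [6,7] "today" : N\(NP/N)
      [7,8] "with" : N\(N\NP)

YES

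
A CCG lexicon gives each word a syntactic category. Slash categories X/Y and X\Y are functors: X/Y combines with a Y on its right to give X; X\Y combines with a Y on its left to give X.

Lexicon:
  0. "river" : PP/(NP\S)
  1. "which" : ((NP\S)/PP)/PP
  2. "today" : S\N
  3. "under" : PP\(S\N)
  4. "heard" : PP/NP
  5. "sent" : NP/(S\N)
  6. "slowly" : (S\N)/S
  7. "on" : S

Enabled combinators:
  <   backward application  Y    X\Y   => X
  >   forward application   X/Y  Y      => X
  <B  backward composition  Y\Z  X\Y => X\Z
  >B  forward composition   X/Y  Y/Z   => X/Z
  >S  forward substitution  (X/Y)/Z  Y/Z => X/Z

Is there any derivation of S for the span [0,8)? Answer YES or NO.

NO

PP/(NP\S) ((NP\S)/PP)/PP S\N PP\(S\N) PP/NP NP/(S\N) (S\N)/S S
CKY chart[0,8] = {PP}; S ∉ chart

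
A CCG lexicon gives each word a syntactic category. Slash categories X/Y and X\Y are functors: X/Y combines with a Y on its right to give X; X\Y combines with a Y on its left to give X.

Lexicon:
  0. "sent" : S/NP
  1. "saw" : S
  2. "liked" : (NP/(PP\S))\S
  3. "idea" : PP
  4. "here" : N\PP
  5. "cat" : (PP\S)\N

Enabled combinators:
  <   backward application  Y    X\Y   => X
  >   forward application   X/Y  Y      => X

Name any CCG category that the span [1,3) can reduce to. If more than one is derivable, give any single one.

NP/(PP\S)

[0,6] S   >
  [0,1] "sent" : S/NP
  [1,6] NP   >
    [1,3] NP/(PP\S)   <
      [1,2] "saw" : S
      [2,3] "liked" : (NP/(PP\S))\S
    [3,6] PP\S   <
      [3,5] N   <
        [3,4] "idea" : PP
        [4,5] "here" : N\PP
      [5,6] "cat" : (PP\S)\N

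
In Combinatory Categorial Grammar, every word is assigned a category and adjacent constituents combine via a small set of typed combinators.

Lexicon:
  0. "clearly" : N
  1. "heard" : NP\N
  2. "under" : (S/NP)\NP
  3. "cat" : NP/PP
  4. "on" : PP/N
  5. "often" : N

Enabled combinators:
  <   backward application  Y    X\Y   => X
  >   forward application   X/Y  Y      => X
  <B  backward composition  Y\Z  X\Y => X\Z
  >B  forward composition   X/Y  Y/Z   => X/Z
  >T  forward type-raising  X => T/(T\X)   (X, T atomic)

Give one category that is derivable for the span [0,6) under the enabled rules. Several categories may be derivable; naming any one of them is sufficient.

S

[0,6] S   >
  [0,4] S/PP   >B
    [0,3] S/NP   <
      [0,2] NP   <
        [0,1] "clearly" : N
        [1,2] "heard" : NP\N
      [2,3] "under" : (S/NP)\NP
    [3,4] "cat" : NP/PP
  [4,6] PP   >
    [4,5] "on" : PP/N
    [5,6] "often" : N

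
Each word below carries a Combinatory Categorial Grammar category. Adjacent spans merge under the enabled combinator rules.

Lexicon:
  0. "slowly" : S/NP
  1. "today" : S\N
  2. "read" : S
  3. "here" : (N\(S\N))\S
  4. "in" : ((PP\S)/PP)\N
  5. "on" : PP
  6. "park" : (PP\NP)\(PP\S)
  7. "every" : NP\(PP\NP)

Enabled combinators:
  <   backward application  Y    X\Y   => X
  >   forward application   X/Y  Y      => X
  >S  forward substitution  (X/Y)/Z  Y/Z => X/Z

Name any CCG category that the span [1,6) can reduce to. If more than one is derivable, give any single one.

[0,8] S   >
  [0,1] "slowly" : S/NP
  [1,8] NP   <
    [1,7] PP\NP   <
      [1,6] PP\S   >
        [1,5] (PP\S)/PP   <
          [1,4] N   <
            [1,2] "today" : S\N
            [2,4] N\(S\N)   <
              [2,3] "read" : S
              [3,4] "here" : (N\(S\N))\S
          [4,5] "in" : ((PP\S)/PP)\N
        [5,6] "on" : PP
      [6,7] "park" : (PP\NP)\(PP\S)
    [7,8] "every" : NP\(PP\NP)

PP\S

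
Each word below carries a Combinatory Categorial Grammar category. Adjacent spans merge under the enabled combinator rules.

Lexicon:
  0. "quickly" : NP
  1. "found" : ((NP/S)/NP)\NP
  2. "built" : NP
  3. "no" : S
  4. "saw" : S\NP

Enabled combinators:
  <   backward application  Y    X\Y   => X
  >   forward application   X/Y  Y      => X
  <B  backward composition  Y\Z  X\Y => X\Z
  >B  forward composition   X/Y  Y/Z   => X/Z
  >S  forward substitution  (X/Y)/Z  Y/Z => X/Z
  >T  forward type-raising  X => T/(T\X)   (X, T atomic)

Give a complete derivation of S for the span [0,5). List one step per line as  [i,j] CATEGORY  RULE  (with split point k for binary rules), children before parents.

[0,5] S   <
  [0,4] NP   >
    [0,3] NP/S   >
      [0,2] (NP/S)/NP   <
        [0,1] "quickly" : NP
        [1,2] "found" : ((NP/S)/NP)\NP
      [2,3] "built" : NP
    [3,4] "no" : S
  [4,5] "saw" : S\NP

[0,1] NP  lex  "quickly"
[1,2] ((NP/S)/NP)\NP  lex  "found"
[0,2] (NP/S)/NP  <  k=1
[2,3] NP  lex  "built"
[0,3] NP/S  >  k=2
[3,4] S  lex  "no"
[0,4] NP  >  k=3
[4,5] S\NP  lex  "saw"
[0,5] S  <  k=4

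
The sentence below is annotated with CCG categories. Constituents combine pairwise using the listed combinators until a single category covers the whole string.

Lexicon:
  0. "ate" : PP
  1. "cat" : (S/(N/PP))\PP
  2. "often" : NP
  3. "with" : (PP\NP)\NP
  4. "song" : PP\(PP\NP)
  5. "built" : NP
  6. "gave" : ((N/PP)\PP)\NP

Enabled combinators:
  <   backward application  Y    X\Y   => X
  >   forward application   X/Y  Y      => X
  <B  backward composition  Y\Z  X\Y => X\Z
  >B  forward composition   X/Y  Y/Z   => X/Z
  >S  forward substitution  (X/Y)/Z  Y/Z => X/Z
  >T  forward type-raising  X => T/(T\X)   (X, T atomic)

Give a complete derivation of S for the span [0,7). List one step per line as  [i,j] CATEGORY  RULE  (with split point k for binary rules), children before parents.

[0,1] PP  lex  "ate"
[1,2] (S/(N/PP))\PP  lex  "cat"
[0,2] S/(N/PP)  <  k=1
[2,3] NP  lex  "often"
[3,4] (PP\NP)\NP  lex  "with"
[2,4] PP\NP  <  k=3
[4,5] PP\(PP\NP)  lex  "song"
[2,5] PP  <  k=4
[5,6] NP  lex  "built"
[6,7] ((N/PP)\PP)\NP  lex  "gave"
[5,7] (N/PP)\PP  <  k=6
[2,7] N/PP  <  k=5
[0,7] S  >  k=2

[0,7] S   >
  [0,2] S/(N/PP)   <
    [0,1] "ate" : PP
    [1,2] "cat" : (S/(N/PP))\PP
  [2,7] N/PP   <
    [2,5] PP   <
      [2,4] PP\NP   <
        [2,3] "often" : NP
        [3,4] "with" : (PP\NP)\NP
      [4,5] "song" : PP\(PP\NP)
    [5,7] (N/PP)\PP   <
      [5,6] "built" : NP
      [6,7] "gave" : ((N/PP)\PP)\NP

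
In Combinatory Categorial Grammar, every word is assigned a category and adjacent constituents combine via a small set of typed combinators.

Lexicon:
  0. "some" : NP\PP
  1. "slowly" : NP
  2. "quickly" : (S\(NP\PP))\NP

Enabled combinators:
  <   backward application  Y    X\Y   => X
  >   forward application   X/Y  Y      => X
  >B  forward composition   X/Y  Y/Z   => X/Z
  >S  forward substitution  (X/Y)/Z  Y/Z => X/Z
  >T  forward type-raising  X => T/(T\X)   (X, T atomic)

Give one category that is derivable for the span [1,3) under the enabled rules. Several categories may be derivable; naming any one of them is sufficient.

[0,3] S   <
  [0,1] "some" : NP\PP
  [1,3] S\(NP\PP)   <
    [1,2] "slowly" : NP
    [2,3] "quickly" : (S\(NP\PP))\NP

S\(NP\PP)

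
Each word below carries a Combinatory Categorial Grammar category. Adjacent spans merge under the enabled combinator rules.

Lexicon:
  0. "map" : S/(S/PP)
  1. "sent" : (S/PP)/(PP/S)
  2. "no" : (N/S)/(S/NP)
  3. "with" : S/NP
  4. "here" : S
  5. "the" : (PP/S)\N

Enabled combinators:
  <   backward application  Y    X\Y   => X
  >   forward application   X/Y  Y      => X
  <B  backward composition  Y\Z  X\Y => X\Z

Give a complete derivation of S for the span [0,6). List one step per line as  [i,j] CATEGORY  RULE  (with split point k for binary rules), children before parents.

[0,1] S/(S/PP)  lex  "map"
[1,2] (S/PP)/(PP/S)  lex  "sent"
[2,3] (N/S)/(S/NP)  lex  "no"
[3,4] S/NP  lex  "with"
[2,4] N/S  >  k=3
[4,5] S  lex  "here"
[2,5] N  >  k=4
[5,6] (PP/S)\N  lex  "the"
[2,6] PP/S  <  k=5
[1,6] S/PP  >  k=2
[0,6] S  >  k=1

[0,6] S   >
  [0,1] "map" : S/(S/PP)
  [1,6] S/PP   >
    [1,2] "sent" : (S/PP)/(PP/S)
    [2,6] PP/S   <
      [2,5] N   >
        [2,4] N/S   >
          [2,3] "no" : (N/S)/(S/NP)
          [3,4] "with" : S/NP
        [4,5] "here" : S
      [5,6] "the" : (PP/S)\N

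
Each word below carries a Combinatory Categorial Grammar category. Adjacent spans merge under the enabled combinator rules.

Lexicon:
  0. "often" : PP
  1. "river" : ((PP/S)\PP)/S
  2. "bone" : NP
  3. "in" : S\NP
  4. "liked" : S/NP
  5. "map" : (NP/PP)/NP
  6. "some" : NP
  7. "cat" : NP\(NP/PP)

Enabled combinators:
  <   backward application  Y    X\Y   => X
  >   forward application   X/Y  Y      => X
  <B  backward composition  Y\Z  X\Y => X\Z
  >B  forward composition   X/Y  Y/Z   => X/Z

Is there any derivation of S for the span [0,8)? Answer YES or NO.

PP ((PP/S)\PP)/S NP S\NP S/NP (NP/PP)/NP NP NP\(NP/PP)
CKY chart[0,8] = {PP}; S ∉ chart

NO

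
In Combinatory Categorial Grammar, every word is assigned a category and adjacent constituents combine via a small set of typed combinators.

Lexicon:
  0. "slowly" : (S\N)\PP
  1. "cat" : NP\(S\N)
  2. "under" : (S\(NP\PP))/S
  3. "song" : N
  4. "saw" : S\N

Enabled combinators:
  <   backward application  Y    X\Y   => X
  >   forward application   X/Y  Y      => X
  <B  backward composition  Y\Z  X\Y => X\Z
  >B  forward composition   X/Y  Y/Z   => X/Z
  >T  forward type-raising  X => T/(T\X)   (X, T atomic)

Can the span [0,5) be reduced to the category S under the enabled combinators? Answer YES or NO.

[0,5] S   <
  [0,2] NP\PP   <B
    [0,1] "slowly" : (S\N)\PP
    [1,2] "cat" : NP\(S\N)
  [2,5] S\(NP\PP)   >
    [2,3] "under" : (S\(NP\PP))/S
    [3,5] S   >
      [3,4] S/(S\N)   >T
        [3,4] "song" : N
      [4,5] "saw" : S\N

YES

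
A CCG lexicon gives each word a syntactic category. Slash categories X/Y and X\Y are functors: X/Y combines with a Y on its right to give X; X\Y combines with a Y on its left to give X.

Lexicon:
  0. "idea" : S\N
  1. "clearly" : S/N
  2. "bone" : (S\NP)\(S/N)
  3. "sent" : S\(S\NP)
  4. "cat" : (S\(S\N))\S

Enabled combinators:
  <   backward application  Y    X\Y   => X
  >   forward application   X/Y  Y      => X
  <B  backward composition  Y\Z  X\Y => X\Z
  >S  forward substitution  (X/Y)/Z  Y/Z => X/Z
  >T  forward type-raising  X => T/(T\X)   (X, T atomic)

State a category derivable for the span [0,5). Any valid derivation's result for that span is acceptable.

S

[0,5] S   <
  [0,1] "idea" : S\N
  [1,5] S\(S\N)   <
    [1,4] S   <
      [1,3] S\NP   <
        [1,2] "clearly" : S/N
        [2,3] "bone" : (S\NP)\(S/N)
      [3,4] "sent" : S\(S\NP)
    [4,5] "cat" : (S\(S\N))\S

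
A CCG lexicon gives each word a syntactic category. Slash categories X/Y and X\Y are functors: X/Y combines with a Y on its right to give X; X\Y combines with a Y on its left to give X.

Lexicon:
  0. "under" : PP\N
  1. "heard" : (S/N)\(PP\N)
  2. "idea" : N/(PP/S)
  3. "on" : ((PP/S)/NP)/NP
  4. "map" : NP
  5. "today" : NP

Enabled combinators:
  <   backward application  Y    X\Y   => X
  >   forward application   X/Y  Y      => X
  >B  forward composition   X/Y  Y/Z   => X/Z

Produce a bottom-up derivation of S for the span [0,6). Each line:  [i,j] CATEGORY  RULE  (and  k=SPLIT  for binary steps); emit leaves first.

[0,1] PP\N  lex  "under"
[1,2] (S/N)\(PP\N)  lex  "heard"
[0,2] S/N  <  k=1
[2,3] N/(PP/S)  lex  "idea"
[3,4] ((PP/S)/NP)/NP  lex  "on"
[4,5] NP  lex  "map"
[3,5] (PP/S)/NP  >  k=4
[2,5] N/NP  >B  k=3
[5,6] NP  lex  "today"
[2,6] N  >  k=5
[0,6] S  >  k=2

[0,6] S   >
  [0,2] S/N   <
    [0,1] "under" : PP\N
    [1,2] "heard" : (S/N)\(PP\N)
  [2,6] N   >
    [2,5] N/NP   >B
      [2,3] "idea" : N/(PP/S)
      [3,5] (PP/S)/NP   >
        [3,4] "on" : ((PP/S)/NP)/NP
        [4,5] "map" : NP
    [5,6] "today" : NP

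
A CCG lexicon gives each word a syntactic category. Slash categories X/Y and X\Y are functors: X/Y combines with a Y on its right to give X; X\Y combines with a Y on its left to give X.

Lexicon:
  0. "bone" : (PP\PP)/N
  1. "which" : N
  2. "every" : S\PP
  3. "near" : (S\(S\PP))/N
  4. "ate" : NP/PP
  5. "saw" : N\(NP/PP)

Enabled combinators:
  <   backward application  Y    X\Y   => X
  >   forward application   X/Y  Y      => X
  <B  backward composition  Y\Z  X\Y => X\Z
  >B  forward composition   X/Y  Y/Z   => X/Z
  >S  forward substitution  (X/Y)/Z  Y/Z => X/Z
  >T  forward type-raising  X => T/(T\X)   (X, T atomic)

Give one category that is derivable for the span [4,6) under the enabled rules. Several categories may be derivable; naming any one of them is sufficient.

N

[0,6] S   <
  [0,3] S\PP   <B
    [0,2] PP\PP   >
      [0,1] "bone" : (PP\PP)/N
      [1,2] "which" : N
    [2,3] "every" : S\PP
  [3,6] S\(S\PP)   >
    [3,4] "near" : (S\(S\PP))/N
    [4,6] N   <
      [4,5] "ate" : NP/PP
      [5,6] "saw" : N\(NP/PP)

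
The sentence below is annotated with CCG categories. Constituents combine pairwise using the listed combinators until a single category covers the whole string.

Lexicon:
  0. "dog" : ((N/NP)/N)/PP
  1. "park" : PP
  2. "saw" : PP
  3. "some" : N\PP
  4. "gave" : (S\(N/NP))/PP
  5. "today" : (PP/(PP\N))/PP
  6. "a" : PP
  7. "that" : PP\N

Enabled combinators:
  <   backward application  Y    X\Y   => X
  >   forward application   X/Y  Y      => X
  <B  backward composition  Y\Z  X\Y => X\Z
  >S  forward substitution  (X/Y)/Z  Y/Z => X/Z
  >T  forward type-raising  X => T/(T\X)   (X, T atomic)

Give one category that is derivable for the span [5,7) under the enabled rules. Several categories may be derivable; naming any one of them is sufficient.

PP/(PP\N)

[0,8] S   <
  [0,4] N/NP   >
    [0,2] (N/NP)/N   >
      [0,1] "dog" : ((N/NP)/N)/PP
      [1,2] "park" : PP
    [2,4] N   <
      [2,3] "saw" : PP
      [3,4] "some" : N\PP
  [4,8] S\(N/NP)   >
    [4,5] "gave" : (S\(N/NP))/PP
    [5,8] PP   >
      [5,7] PP/(PP\N)   >
        [5,6] "today" : (PP/(PP\N))/PP
        [6,7] "a" : PP
      [7,8] "that" : PP\N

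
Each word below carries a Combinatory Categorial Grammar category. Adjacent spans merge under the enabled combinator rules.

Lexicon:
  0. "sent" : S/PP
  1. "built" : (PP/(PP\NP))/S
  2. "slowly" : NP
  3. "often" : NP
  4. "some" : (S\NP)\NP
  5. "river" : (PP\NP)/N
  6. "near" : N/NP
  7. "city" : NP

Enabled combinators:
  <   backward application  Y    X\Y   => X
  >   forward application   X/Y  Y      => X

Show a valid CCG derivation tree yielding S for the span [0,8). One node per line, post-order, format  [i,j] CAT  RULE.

[0,8] S   >
  [0,1] "sent" : S/PP
  [1,8] PP   >
    [1,5] PP/(PP\NP)   >
      [1,2] "built" : (PP/(PP\NP))/S
      [2,5] S   <
        [2,3] "slowly" : NP
        [3,5] S\NP   <
          [3,4] "often" : NP
          [4,5] "some" : (S\NP)\NP
    [5,8] PP\NP   >
      [5,6] "river" : (PP\NP)/N
      [6,8] N   >
        [6,7] "near" : N/NP
        [7,8] "city" : NP

[0,1] S/PP  lex  "sent"
[1,2] (PP/(PP\NP))/S  lex  "built"
[2,3] NP  lex  "slowly"
[3,4] NP  lex  "often"
[4,5] (S\NP)\NP  lex  "some"
[3,5] S\NP  <  k=4
[2,5] S  <  k=3
[1,5] PP/(PP\NP)  >  k=2
[5,6] (PP\NP)/N  lex  "river"
[6,7] N/NP  lex  "near"
[7,8] NP  lex  "city"
[6,8] N  >  k=7
[5,8] PP\NP  >  k=6
[1,8] PP  >  k=5
[0,8] S  >  k=1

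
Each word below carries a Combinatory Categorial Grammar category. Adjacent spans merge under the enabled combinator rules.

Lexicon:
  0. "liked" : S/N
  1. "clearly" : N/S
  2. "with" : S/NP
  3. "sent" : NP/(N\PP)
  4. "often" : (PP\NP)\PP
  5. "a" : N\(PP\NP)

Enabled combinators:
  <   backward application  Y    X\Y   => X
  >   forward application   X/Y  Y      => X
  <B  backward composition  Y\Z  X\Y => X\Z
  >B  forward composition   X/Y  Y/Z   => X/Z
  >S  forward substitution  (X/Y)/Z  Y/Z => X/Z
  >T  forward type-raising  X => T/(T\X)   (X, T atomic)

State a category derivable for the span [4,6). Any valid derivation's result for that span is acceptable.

N\PP

[0,6] S   >
  [0,3] S/NP   >B
    [0,1] "liked" : S/N
    [1,3] N/NP   >B
      [1,2] "clearly" : N/S
      [2,3] "with" : S/NP
  [3,6] NP   >
    [3,4] "sent" : NP/(N\PP)
    [4,6] N\PP   <B
      [4,5] "often" : (PP\NP)\PP
      [5,6] "a" : N\(PP\NP)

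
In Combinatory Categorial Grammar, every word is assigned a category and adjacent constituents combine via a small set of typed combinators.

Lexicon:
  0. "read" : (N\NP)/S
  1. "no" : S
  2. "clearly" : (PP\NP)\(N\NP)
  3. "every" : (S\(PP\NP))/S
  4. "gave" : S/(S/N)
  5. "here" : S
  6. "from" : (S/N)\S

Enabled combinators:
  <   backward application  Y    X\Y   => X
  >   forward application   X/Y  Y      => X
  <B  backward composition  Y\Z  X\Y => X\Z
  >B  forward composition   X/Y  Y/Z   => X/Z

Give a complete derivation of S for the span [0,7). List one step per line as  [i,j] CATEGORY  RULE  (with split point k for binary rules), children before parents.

[0,7] S   <
  [0,3] PP\NP   <
    [0,2] N\NP   >
      [0,1] "read" : (N\NP)/S
      [1,2] "no" : S
    [2,3] "clearly" : (PP\NP)\(N\NP)
  [3,7] S\(PP\NP)   >
    [3,4] "every" : (S\(PP\NP))/S
    [4,7] S   >
      [4,5] "gave" : S/(S/N)
      [5,7] S/N   <
        [5,6] "here" : S
        [6,7] "from" : (S/N)\S

[0,1] (N\NP)/S  lex  "read"
[1,2] S  lex  "no"
[0,2] N\NP  >  k=1
[2,3] (PP\NP)\(N\NP)  lex  "clearly"
[0,3] PP\NP  <  k=2
[3,4] (S\(PP\NP))/S  lex  "every"
[4,5] S/(S/N)  lex  "gave"
[5,6] S  lex  "here"
[6,7] (S/N)\S  lex  "from"
[5,7] S/N  <  k=6
[4,7] S  >  k=5
[3,7] S\(PP\NP)  >  k=4
[0,7] S  <  k=3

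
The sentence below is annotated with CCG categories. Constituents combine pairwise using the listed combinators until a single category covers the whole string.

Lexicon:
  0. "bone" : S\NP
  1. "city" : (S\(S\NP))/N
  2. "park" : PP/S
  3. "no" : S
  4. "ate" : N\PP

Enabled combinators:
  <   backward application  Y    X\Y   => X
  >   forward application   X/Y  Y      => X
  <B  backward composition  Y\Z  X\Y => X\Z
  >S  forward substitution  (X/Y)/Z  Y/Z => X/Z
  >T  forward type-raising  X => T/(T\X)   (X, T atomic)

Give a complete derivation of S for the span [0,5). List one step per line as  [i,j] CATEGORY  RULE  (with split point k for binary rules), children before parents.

[0,1] S\NP  lex  "bone"
[1,2] (S\(S\NP))/N  lex  "city"
[2,3] PP/S  lex  "park"
[3,4] S  lex  "no"
[2,4] PP  >  k=3
[4,5] N\PP  lex  "ate"
[2,5] N  <  k=4
[1,5] S\(S\NP)  >  k=2
[0,5] S  <  k=1

[0,5] S   <
  [0,1] "bone" : S\NP
  [1,5] S\(S\NP)   >
    [1,2] "city" : (S\(S\NP))/N
    [2,5] N   <
      [2,4] PP   >
        [2,3] "park" : PP/S
        [3,4] "no" : S
      [4,5] "ate" : N\PP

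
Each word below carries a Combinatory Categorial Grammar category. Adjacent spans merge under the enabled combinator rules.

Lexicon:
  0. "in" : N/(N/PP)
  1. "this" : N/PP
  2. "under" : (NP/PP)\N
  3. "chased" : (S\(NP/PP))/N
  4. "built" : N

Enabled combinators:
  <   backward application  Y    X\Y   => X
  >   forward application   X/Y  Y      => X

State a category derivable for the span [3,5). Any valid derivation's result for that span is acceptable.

[0,5] S   <
  [0,3] NP/PP   <
    [0,2] N   >
      [0,1] "in" : N/(N/PP)
      [1,2] "this" : N/PP
    [2,3] "under" : (NP/PP)\N
  [3,5] S\(NP/PP)   >
    [3,4] "chased" : (S\(NP/PP))/N
    [4,5] "built" : N

S\(NP/PP)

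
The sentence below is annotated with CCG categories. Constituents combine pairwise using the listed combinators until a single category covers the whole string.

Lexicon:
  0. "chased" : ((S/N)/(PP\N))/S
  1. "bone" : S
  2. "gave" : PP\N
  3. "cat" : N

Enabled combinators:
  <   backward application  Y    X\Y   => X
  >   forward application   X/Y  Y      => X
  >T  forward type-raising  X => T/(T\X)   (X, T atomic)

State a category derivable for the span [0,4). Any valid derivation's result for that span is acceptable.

S

[0,4] S   >
  [0,3] S/N   >
    [0,2] (S/N)/(PP\N)   >
      [0,1] "chased" : ((S/N)/(PP\N))/S
      [1,2] "bone" : S
    [2,3] "gave" : PP\N
  [3,4] "cat" : N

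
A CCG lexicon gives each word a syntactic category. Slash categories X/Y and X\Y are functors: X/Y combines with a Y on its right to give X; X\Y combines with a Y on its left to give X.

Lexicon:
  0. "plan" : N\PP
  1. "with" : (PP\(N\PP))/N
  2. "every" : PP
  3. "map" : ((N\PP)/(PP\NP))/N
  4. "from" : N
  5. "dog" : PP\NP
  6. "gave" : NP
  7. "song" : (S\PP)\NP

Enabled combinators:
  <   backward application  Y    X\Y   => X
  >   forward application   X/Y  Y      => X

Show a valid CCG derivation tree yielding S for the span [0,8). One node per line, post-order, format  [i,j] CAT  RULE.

[0,1] N\PP  lex  "plan"
[1,2] (PP\(N\PP))/N  lex  "with"
[2,3] PP  lex  "every"
[3,4] ((N\PP)/(PP\NP))/N  lex  "map"
[4,5] N  lex  "from"
[3,5] (N\PP)/(PP\NP)  >  k=4
[5,6] PP\NP  lex  "dog"
[3,6] N\PP  >  k=5
[2,6] N  <  k=3
[1,6] PP\(N\PP)  >  k=2
[0,6] PP  <  k=1
[6,7] NP  lex  "gave"
[7,8] (S\PP)\NP  lex  "song"
[6,8] S\PP  <  k=7
[0,8] S  <  k=6

[0,8] S   <
  [0,6] PP   <
    [0,1] "plan" : N\PP
    [1,6] PP\(N\PP)   >
      [1,2] "with" : (PP\(N\PP))/N
      [2,6] N   <
        [2,3] "every" : PP
        [3,6] N\PP   >
          [3,5] (N\PP)/(PP\NP)   >
            [3,4] "map" : ((N\PP)/(PP\NP))/N
            [4,5] "from" : N
          [5,6] "dog" : PP\NP
  [6,8] S\PP   <
    [6,7] "gave" : NP
    [7,8] "song" : (S\PP)\NP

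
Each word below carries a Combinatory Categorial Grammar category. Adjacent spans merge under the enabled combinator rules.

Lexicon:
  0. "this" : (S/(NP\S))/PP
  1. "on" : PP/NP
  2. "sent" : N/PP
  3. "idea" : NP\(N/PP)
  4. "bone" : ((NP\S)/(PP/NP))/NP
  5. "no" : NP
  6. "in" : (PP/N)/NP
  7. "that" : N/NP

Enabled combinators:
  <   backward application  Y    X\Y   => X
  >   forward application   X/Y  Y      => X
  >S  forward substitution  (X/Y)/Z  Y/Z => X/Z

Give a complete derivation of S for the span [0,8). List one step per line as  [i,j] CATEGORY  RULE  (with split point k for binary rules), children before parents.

[0,1] (S/(NP\S))/PP  lex  "this"
[1,2] PP/NP  lex  "on"
[2,3] N/PP  lex  "sent"
[3,4] NP\(N/PP)  lex  "idea"
[2,4] NP  <  k=3
[1,4] PP  >  k=2
[0,4] S/(NP\S)  >  k=1
[4,5] ((NP\S)/(PP/NP))/NP  lex  "bone"
[5,6] NP  lex  "no"
[4,6] (NP\S)/(PP/NP)  >  k=5
[6,7] (PP/N)/NP  lex  "in"
[7,8] N/NP  lex  "that"
[6,8] PP/NP  >S  k=7
[4,8] NP\S  >  k=6
[0,8] S  >  k=4

[0,8] S   >
  [0,4] S/(NP\S)   >
    [0,1] "this" : (S/(NP\S))/PP
    [1,4] PP   >
      [1,2] "on" : PP/NP
      [2,4] NP   <
        [2,3] "sent" : N/PP
        [3,4] "idea" : NP\(N/PP)
  [4,8] NP\S   >
    [4,6] (NP\S)/(PP/NP)   >
      [4,5] "bone" : ((NP\S)/(PP/NP))/NP
      [5,6] "no" : NP
    [6,8] PP/NP   >S
      [6,7] "in" : (PP/N)/NP
      [7,8] "that" : N/NP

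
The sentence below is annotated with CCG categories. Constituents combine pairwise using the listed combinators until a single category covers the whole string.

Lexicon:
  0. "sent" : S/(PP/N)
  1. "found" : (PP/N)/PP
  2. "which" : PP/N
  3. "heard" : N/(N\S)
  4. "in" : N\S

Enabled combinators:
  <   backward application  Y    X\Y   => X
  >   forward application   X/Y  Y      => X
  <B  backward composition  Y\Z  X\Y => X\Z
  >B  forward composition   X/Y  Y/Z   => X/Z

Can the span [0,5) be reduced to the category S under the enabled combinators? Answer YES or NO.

[0,5] S   >
  [0,2] S/PP   >B
    [0,1] "sent" : S/(PP/N)
    [1,2] "found" : (PP/N)/PP
  [2,5] PP   >
    [2,3] "which" : PP/N
    [3,5] N   >
      [3,4] "heard" : N/(N\S)
      [4,5] "in" : N\S

YES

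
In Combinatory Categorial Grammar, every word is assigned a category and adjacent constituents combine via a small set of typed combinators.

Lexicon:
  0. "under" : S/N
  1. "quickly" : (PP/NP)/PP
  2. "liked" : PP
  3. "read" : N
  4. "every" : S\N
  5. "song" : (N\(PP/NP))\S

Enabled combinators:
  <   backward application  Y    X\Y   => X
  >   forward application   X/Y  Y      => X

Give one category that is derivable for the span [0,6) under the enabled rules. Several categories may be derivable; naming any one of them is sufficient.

[0,6] S   >
  [0,1] "under" : S/N
  [1,6] N   <
    [1,3] PP/NP   >
      [1,2] "quickly" : (PP/NP)/PP
      [2,3] "liked" : PP
    [3,6] N\(PP/NP)   <
      [3,5] S   <
        [3,4] "read" : N
        [4,5] "every" : S\N
      [5,6] "song" : (N\(PP/NP))\S

S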